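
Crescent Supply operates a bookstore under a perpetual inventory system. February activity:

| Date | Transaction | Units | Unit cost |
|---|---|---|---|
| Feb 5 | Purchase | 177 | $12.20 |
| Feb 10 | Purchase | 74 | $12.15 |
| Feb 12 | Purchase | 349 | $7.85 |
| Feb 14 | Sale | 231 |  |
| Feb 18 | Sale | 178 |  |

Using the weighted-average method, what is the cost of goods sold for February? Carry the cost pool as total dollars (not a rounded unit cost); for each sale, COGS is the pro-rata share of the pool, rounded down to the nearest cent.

After Feb 5: 177 on hand, pool $2,159.40 (≈ $12.2000 each)
After Feb 10: 251 on hand, pool $3,058.50 (≈ $12.1853 each)
After Feb 12: 600 on hand, pool $5,798.15 (≈ $9.6636 each)
Feb 14, sell 231: 231/600 × $5,798.15 → $2,232.28
Feb 18, sell 178: 178/369 × $3,565.87 → $1,720.12
Total COGS = $2,232.28 + $1,720.12 = $3,952.40
Ending inventory (cost pool remaining) = $1,845.75
Check: goods available $5,798.15 = COGS $3,952.40 + ending $1,845.75

COGS = $3,952.40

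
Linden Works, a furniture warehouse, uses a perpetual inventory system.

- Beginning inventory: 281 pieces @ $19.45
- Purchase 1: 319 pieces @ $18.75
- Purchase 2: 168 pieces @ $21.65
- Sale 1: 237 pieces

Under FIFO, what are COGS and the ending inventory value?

Sale 1 (237) [FIFO — oldest first]: 237 @ $19.45 = $4,609.65
Ending inventory: 44 @ $19.45 + 319 @ $18.75 + 168 @ $21.65 = $10,474.25

COGS = $4,609.65; ending inventory = $10,474.25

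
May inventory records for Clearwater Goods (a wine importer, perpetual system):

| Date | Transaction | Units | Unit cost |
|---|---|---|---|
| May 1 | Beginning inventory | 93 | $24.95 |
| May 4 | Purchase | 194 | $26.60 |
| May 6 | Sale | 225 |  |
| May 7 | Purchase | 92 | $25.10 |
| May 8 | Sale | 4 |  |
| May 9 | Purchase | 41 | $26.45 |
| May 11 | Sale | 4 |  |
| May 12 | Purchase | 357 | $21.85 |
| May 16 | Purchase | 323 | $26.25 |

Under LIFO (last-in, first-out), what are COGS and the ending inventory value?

May 6, 225 sold [LIFO — newest first]: 194 @ $26.60 + 31 @ $24.95 = $5,933.85
May 8, 4 sold [LIFO — newest first]: 4 @ $25.10 = $100.40
May 11, 4 sold [LIFO — newest first]: 4 @ $26.45 = $105.80
Total COGS = $5,933.85 + $100.40 + $105.80 = $6,140.05
Ending inventory: 62 @ $24.95 + 88 @ $25.10 + 37 @ $26.45 + 357 @ $21.85 + 323 @ $26.25 = $21,013.55
Check: goods available $27,153.60 = COGS $6,140.05 + ending $21,013.55

COGS = $6,140.05; ending inventory = $21,013.55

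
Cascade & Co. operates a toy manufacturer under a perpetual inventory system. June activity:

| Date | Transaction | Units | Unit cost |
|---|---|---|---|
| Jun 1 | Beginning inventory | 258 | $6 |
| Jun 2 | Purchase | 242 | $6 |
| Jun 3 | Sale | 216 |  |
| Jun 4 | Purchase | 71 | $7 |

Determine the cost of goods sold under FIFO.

Jun 3, 216 sold [FIFO — oldest first]: 216 @ $6 = $1,296
Ending inventory: 42 @ $6 + 242 @ $6 + 71 @ $7 = $2,201

COGS = $1,296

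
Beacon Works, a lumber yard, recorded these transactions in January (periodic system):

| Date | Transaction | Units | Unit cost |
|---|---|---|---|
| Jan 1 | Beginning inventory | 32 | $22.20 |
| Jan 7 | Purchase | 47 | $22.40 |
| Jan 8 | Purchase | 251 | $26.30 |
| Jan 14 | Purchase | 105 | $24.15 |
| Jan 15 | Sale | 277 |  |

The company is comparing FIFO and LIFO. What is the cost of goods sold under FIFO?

FIFO COGS: 32 @ $22.20 + 47 @ $22.40 + 198 @ $26.30 = $6,970.60
LIFO COGS: 105 @ $24.15 + 172 @ $26.30 = $7,059.35

COGS = $6,970.60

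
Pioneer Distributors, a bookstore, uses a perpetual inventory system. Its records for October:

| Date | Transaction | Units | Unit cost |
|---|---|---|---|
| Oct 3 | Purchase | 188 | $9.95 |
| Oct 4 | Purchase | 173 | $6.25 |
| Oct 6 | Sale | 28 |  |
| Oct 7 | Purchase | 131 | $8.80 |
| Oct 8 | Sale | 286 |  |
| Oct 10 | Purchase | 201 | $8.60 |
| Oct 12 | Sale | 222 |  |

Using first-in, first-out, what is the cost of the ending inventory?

Ending inventory = $1,350.20

Oct 6, 28 sold [FIFO — oldest first]: 28 @ $9.95 = $278.60
Oct 8, 286 sold [FIFO — oldest first]: 160 @ $9.95 + 126 @ $6.25 = $2,379.50
Oct 12, 222 sold [FIFO — oldest first]: 47 @ $6.25 + 131 @ $8.80 + 44 @ $8.60 = $1,824.95
Total COGS = $278.60 + $2,379.50 + $1,824.95 = $4,483.05
Ending inventory: 157 @ $8.60 = $1,350.20
Check: goods available $5,833.25 = COGS $4,483.05 + ending $1,350.20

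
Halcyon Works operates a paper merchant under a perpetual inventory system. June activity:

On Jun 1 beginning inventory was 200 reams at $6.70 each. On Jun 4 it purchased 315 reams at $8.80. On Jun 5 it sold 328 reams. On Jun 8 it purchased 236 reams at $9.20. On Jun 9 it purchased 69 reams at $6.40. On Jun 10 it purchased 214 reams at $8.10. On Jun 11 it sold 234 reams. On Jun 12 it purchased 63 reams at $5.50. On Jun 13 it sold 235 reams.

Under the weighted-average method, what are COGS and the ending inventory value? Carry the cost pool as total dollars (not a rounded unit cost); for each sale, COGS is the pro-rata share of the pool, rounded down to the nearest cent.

COGS = $6,421.29; ending inventory = $2,383.41

After Jun 1: 200 on hand, pool $1,340.00 (≈ $6.7000 each)
After Jun 4: 515 on hand, pool $4,112.00 (≈ $7.9845 each)
Jun 5, sell 328: 328/515 × $4,112.00 → $2,618.90
After Jun 8: 423 on hand, pool $3,664.30 (≈ $8.6626 each)
After Jun 9: 492 on hand, pool $4,105.90 (≈ $8.3453 each)
After Jun 10: 706 on hand, pool $5,839.30 (≈ $8.2710 each)
Jun 11, sell 234: 234/706 × $5,839.30 → $1,935.40
After Jun 12: 535 on hand, pool $4,250.40 (≈ $7.9447 each)
Jun 13, sell 235: 235/535 × $4,250.40 → $1,866.99
Total COGS = $2,618.90 + $1,935.40 + $1,866.99 = $6,421.29
Ending inventory (cost pool remaining) = $2,383.41
Check: goods available $8,804.70 = COGS $6,421.29 + ending $2,383.41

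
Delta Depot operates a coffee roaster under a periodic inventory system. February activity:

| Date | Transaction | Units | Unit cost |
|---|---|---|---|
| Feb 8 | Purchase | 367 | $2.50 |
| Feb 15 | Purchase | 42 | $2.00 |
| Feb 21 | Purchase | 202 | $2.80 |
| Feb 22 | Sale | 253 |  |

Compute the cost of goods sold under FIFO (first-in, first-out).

Feb 22, 253 sold [FIFO — oldest first]: 253 @ $2.50 = $632.50
Ending inventory: 114 @ $2.50 + 42 @ $2.00 + 202 @ $2.80 = $934.60

COGS = $632.50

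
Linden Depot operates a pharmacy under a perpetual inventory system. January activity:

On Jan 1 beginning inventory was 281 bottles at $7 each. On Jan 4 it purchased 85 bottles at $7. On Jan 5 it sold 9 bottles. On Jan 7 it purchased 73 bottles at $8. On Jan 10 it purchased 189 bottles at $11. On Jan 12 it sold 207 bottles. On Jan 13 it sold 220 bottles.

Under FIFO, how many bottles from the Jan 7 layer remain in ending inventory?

3

Jan 5, 9 sold [FIFO — oldest first]: 9 @ $7 = $63
Jan 12, 207 sold [FIFO — oldest first]: 207 @ $7 = $1,449
Jan 13, 220 sold [FIFO — oldest first]: 65 @ $7 + 85 @ $7 + 70 @ $8 = $1,610
Total COGS = $63 + $1,449 + $1,610 = $3,122
Ending inventory: 3 @ $8 + 189 @ $11 = $2,103
Check: goods available $5,225 = COGS $3,122 + ending $2,103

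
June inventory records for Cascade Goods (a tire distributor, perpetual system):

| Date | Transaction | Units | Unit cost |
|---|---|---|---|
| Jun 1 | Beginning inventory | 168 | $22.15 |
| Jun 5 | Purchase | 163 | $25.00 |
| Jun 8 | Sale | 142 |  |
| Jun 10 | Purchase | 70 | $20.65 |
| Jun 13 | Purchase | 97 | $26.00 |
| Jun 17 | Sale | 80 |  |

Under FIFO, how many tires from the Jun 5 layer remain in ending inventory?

Jun 8, 142 sold [FIFO — oldest first]: 142 @ $22.15 = $3,145.30
Jun 17, 80 sold [FIFO — oldest first]: 26 @ $22.15 + 54 @ $25.00 = $1,925.90
Total COGS = $3,145.30 + $1,925.90 = $5,071.20
Ending inventory: 109 @ $25.00 + 70 @ $20.65 + 97 @ $26.00 = $6,692.50
Check: goods available $11,763.70 = COGS $5,071.20 + ending $6,692.50

109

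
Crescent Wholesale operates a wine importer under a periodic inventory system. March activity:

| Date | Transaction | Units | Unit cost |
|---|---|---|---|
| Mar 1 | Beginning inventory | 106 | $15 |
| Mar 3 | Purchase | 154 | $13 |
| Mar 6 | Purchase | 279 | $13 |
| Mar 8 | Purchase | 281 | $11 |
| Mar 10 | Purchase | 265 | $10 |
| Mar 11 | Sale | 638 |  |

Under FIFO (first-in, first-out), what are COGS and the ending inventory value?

COGS = $8,308; ending inventory = $4,652

Mar 11, 638 sold [FIFO — oldest first]: 106 @ $15 + 154 @ $13 + 279 @ $13 + 99 @ $11 = $8,308
Ending inventory: 182 @ $11 + 265 @ $10 = $4,652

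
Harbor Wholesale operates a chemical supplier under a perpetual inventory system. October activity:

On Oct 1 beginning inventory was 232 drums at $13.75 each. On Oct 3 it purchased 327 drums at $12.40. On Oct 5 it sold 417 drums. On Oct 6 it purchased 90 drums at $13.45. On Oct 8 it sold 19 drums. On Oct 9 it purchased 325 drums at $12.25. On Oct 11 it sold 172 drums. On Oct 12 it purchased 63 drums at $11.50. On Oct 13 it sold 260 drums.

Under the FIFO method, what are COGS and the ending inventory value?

COGS = $11,138.05; ending inventory = $2,023.00

Oct 5, 417 sold [FIFO — oldest first]: 232 @ $13.75 + 185 @ $12.40 = $5,484.00
Oct 8, 19 sold [FIFO — oldest first]: 19 @ $12.40 = $235.60
Oct 11, 172 sold [FIFO — oldest first]: 123 @ $12.40 + 49 @ $13.45 = $2,184.25
Oct 13, 260 sold [FIFO — oldest first]: 41 @ $13.45 + 219 @ $12.25 = $3,234.20
Total COGS = $5,484.00 + $235.60 + $2,184.25 + $3,234.20 = $11,138.05
Ending inventory: 106 @ $12.25 + 63 @ $11.50 = $2,023.00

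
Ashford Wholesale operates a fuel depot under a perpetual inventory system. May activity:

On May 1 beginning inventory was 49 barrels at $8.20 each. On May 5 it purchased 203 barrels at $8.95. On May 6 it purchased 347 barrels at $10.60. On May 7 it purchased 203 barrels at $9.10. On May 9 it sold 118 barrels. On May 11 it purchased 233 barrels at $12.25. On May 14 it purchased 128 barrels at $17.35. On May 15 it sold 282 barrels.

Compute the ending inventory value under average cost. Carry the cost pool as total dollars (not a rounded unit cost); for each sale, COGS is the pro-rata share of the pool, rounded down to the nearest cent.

After May 1: 49 on hand, pool $401.80 (≈ $8.2000 each)
After May 5: 252 on hand, pool $2,218.65 (≈ $8.8042 each)
After May 6: 599 on hand, pool $5,896.85 (≈ $9.8445 each)
After May 7: 802 on hand, pool $7,744.15 (≈ $9.6560 each)
May 9, sell 118: 118/802 × $7,744.15 → $1,139.41
After May 11: 917 on hand, pool $9,458.99 (≈ $10.3151 each)
After May 14: 1045 on hand, pool $11,679.79 (≈ $11.1768 each)
May 15, sell 282: 282/1045 × $11,679.79 → $3,151.86
Total COGS = $1,139.41 + $3,151.86 = $4,291.27
Ending inventory (cost pool remaining) = $8,527.93
Check: goods available $12,819.20 = COGS $4,291.27 + ending $8,527.93

Ending inventory = $8,527.93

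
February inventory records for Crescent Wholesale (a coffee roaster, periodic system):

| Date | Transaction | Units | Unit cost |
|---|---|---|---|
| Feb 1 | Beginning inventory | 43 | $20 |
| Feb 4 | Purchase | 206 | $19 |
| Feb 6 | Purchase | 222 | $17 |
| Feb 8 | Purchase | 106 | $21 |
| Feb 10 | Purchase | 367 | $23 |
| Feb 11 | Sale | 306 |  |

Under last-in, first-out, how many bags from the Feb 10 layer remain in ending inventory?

61

Feb 11, 306 sold [LIFO — newest first]: 306 @ $23 = $7,038
Ending inventory: 43 @ $20 + 206 @ $19 + 222 @ $17 + 106 @ $21 + 61 @ $23 = $12,177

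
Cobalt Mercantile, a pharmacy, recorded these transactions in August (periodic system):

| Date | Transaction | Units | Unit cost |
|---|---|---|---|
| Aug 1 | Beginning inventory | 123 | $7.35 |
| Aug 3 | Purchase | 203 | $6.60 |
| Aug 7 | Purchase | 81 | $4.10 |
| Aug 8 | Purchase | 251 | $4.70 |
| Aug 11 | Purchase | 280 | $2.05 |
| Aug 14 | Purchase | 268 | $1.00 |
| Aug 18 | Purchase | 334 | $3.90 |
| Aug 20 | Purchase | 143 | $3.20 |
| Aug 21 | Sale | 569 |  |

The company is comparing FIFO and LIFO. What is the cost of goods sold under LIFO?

FIFO COGS: 123 @ $7.35 + 203 @ $6.60 + 81 @ $4.10 + 162 @ $4.70 = $3,337.35
LIFO COGS: 143 @ $3.20 + 334 @ $3.90 + 92 @ $1.00 = $1,852.20

COGS = $1,852.20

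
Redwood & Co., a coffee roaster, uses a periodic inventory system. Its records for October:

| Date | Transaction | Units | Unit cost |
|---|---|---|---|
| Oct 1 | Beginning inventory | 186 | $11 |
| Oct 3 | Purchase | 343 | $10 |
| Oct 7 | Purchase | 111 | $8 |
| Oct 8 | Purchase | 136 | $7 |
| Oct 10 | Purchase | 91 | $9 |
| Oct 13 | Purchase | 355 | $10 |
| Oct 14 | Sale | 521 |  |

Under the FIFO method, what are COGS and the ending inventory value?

Oct 14, 521 sold [FIFO — oldest first]: 186 @ $11 + 335 @ $10 = $5,396
Ending inventory: 8 @ $10 + 111 @ $8 + 136 @ $7 + 91 @ $9 + 355 @ $10 = $6,289
Check: goods available $11,685 = COGS $5,396 + ending $6,289

COGS = $5,396; ending inventory = $6,289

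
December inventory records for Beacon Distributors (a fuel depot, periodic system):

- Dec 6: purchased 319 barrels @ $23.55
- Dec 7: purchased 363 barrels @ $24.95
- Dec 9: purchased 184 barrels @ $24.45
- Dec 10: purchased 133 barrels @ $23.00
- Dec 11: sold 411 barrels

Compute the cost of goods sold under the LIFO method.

Dec 11, 411 sold [LIFO — newest first]: 133 @ $23.00 + 184 @ $24.45 + 94 @ $24.95 = $9,903.10
Ending inventory: 319 @ $23.55 + 269 @ $24.95 = $14,224.00
Check: goods available $24,127.10 = COGS $9,903.10 + ending $14,224.00

COGS = $9,903.10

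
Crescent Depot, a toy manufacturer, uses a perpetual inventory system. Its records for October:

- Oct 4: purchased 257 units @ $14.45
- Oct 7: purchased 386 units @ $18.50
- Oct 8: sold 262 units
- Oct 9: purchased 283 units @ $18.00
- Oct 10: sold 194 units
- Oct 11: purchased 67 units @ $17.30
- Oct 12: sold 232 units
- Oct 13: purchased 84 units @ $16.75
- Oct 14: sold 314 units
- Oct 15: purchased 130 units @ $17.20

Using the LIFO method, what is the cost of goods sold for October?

COGS = $17,431.00

Oct 8, 262 sold [LIFO — newest first]: 262 @ $18.50 = $4,847.00
Oct 10, 194 sold [LIFO — newest first]: 194 @ $18.00 = $3,492.00
Oct 12, 232 sold [LIFO — newest first]: 67 @ $17.30 + 89 @ $18.00 + 76 @ $18.50 = $4,167.10
Oct 14, 314 sold [LIFO — newest first]: 84 @ $16.75 + 48 @ $18.50 + 182 @ $14.45 = $4,924.90
Total COGS = $4,847.00 + $3,492.00 + $4,167.10 + $4,924.90 = $17,431.00
Ending inventory: 75 @ $14.45 + 130 @ $17.20 = $3,319.75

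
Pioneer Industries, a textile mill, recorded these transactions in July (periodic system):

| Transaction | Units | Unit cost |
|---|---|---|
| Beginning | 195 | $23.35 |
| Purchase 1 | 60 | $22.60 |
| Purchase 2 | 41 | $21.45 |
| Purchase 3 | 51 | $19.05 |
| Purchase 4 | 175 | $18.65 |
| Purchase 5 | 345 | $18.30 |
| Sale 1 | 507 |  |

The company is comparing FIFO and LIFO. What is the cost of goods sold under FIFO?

COGS = $10,744.25

FIFO COGS: 195 @ $23.35 + 60 @ $22.60 + 41 @ $21.45 + 51 @ $19.05 + 160 @ $18.65 = $10,744.25
LIFO COGS: 345 @ $18.30 + 162 @ $18.65 = $9,334.80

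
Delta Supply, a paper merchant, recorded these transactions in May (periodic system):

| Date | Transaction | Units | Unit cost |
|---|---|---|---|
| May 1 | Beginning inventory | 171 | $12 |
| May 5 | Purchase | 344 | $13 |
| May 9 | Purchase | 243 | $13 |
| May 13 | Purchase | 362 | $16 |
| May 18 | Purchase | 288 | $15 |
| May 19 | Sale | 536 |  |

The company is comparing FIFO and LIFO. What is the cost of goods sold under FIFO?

FIFO COGS: 171 @ $12 + 344 @ $13 + 21 @ $13 = $6,797
LIFO COGS: 288 @ $15 + 248 @ $16 = $8,288

COGS = $6,797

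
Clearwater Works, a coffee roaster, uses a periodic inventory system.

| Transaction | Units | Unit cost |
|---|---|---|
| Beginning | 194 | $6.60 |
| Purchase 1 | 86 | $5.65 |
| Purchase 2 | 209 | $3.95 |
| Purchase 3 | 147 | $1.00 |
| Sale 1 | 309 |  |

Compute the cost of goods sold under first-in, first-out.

COGS = $1,880.85

Sale 1 (309) [FIFO — oldest first]: 194 @ $6.60 + 86 @ $5.65 + 29 @ $3.95 = $1,880.85
Ending inventory: 180 @ $3.95 + 147 @ $1.00 = $858.00
Check: goods available $2,738.85 = COGS $1,880.85 + ending $858.00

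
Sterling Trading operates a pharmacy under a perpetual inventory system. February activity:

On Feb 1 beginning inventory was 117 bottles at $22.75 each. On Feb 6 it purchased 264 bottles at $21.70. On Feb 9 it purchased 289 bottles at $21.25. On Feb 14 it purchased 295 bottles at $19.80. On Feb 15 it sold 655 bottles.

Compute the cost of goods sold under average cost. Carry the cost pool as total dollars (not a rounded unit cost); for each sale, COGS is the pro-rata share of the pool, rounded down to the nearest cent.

After Feb 1: 117 on hand, pool $2,661.75 (≈ $22.7500 each)
After Feb 6: 381 on hand, pool $8,390.55 (≈ $22.0224 each)
After Feb 9: 670 on hand, pool $14,531.80 (≈ $21.6893 each)
After Feb 14: 965 on hand, pool $20,372.80 (≈ $21.1117 each)
Feb 15, sell 655: 655/965 × $20,372.80 → $13,828.16
Ending inventory (cost pool remaining) = $6,544.64

COGS = $13,828.16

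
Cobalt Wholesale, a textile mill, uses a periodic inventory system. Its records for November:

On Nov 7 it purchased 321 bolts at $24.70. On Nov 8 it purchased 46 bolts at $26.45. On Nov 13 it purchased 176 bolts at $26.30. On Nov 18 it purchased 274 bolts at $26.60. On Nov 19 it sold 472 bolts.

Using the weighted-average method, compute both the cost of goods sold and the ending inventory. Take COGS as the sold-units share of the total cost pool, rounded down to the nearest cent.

Nov 19, sell 472: 472/817 × $21,062.60 → $12,168.35
Ending inventory (cost pool remaining) = $8,894.25

COGS = $12,168.35; ending inventory = $8,894.25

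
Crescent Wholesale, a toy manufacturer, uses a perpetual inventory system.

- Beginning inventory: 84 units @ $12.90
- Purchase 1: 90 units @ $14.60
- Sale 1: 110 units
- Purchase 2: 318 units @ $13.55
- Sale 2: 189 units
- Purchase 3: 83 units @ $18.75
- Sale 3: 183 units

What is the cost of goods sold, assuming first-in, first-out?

Sale 1 (110) [FIFO — oldest first]: 84 @ $12.90 + 26 @ $14.60 = $1,463.20
Sale 2 (189) [FIFO — oldest first]: 64 @ $14.60 + 125 @ $13.55 = $2,628.15
Sale 3 (183) [FIFO — oldest first]: 183 @ $13.55 = $2,479.65
Total COGS = $1,463.20 + $2,628.15 + $2,479.65 = $6,571.00
Ending inventory: 10 @ $13.55 + 83 @ $18.75 = $1,691.75

COGS = $6,571.00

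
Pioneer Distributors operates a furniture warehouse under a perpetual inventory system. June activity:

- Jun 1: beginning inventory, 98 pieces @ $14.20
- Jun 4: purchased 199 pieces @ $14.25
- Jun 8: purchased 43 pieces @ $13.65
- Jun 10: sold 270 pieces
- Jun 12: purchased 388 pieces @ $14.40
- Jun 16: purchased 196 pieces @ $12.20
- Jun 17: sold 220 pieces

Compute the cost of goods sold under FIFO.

COGS = $6,974.30

Jun 10, 270 sold [FIFO — oldest first]: 98 @ $14.20 + 172 @ $14.25 = $3,842.60
Jun 17, 220 sold [FIFO — oldest first]: 27 @ $14.25 + 43 @ $13.65 + 150 @ $14.40 = $3,131.70
Total COGS = $3,842.60 + $3,131.70 = $6,974.30
Ending inventory: 238 @ $14.40 + 196 @ $12.20 = $5,818.40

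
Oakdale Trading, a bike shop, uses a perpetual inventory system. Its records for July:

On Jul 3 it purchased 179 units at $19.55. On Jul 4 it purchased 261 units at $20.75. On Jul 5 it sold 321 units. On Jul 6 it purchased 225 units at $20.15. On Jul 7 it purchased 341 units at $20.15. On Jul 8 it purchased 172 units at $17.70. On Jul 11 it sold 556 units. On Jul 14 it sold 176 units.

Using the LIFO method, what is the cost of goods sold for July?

COGS = $20,917.15

Jul 5, 321 sold [LIFO — newest first]: 261 @ $20.75 + 60 @ $19.55 = $6,588.75
Jul 11, 556 sold [LIFO — newest first]: 172 @ $17.70 + 341 @ $20.15 + 43 @ $20.15 = $10,782.00
Jul 14, 176 sold [LIFO — newest first]: 176 @ $20.15 = $3,546.40
Total COGS = $6,588.75 + $10,782.00 + $3,546.40 = $20,917.15
Ending inventory: 119 @ $19.55 + 6 @ $20.15 = $2,447.35
Check: goods available $23,364.50 = COGS $20,917.15 + ending $2,447.35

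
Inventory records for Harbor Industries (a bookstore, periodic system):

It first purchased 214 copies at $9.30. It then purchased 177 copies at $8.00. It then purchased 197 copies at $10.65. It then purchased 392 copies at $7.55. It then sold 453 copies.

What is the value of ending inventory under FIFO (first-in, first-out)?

Sale 1 (453) [FIFO — oldest first]: 214 @ $9.30 + 177 @ $8.00 + 62 @ $10.65 = $4,066.50
Ending inventory: 135 @ $10.65 + 392 @ $7.55 = $4,397.35
Check: goods available $8,463.85 = COGS $4,066.50 + ending $4,397.35

Ending inventory = $4,397.35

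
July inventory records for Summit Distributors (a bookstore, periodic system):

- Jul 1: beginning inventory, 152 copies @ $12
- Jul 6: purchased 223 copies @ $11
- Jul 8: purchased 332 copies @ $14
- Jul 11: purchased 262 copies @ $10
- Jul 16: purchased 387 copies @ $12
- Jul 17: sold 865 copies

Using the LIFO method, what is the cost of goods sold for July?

COGS = $10,288

Jul 17, 865 sold [LIFO — newest first]: 387 @ $12 + 262 @ $10 + 216 @ $14 = $10,288
Ending inventory: 152 @ $12 + 223 @ $11 + 116 @ $14 = $5,901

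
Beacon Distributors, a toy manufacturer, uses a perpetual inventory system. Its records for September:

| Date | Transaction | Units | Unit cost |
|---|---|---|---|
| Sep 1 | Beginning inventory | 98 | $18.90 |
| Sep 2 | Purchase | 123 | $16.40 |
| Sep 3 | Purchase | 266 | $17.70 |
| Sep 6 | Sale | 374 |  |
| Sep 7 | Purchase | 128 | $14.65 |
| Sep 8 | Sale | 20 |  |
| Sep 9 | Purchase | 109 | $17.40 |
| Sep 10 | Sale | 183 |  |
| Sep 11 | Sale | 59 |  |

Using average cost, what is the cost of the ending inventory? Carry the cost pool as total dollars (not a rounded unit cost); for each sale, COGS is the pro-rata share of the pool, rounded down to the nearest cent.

After Sep 1: 98 on hand, pool $1,852.20 (≈ $18.9000 each)
After Sep 2: 221 on hand, pool $3,869.40 (≈ $17.5086 each)
After Sep 3: 487 on hand, pool $8,577.60 (≈ $17.6131 each)
Sep 6, sell 374: 374/487 × $8,577.60 → $6,587.31
After Sep 7: 241 on hand, pool $3,865.49 (≈ $16.0394 each)
Sep 8, sell 20: 20/241 × $3,865.49 → $320.78
After Sep 9: 330 on hand, pool $5,441.31 (≈ $16.4888 each)
Sep 10, sell 183: 183/330 × $5,441.31 → $3,017.45
Sep 11, sell 59: 59/147 × $2,423.86 → $972.84
Total COGS = $6,587.31 + $320.78 + $3,017.45 + $972.84 = $10,898.38
Ending inventory (cost pool remaining) = $1,451.02

Ending inventory = $1,451.02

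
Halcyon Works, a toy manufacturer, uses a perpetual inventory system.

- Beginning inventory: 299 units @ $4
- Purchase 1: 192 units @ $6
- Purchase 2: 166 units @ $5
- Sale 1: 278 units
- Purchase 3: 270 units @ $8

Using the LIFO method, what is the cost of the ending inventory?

Sale 1 (278) [LIFO — newest first]: 166 @ $5 + 112 @ $6 = $1,502
Ending inventory: 299 @ $4 + 80 @ $6 + 270 @ $8 = $3,836
Check: goods available $5,338 = COGS $1,502 + ending $3,836

Ending inventory = $3,836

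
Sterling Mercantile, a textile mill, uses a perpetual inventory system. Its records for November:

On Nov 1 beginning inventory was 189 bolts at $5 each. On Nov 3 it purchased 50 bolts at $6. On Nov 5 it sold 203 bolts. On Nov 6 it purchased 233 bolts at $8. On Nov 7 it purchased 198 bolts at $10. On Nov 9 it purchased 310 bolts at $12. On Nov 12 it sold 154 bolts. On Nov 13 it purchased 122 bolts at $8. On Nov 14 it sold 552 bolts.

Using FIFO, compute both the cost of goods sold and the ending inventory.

COGS = $7,957; ending inventory = $1,828

Nov 5, 203 sold [FIFO — oldest first]: 189 @ $5 + 14 @ $6 = $1,029
Nov 12, 154 sold [FIFO — oldest first]: 36 @ $6 + 118 @ $8 = $1,160
Nov 14, 552 sold [FIFO — oldest first]: 115 @ $8 + 198 @ $10 + 239 @ $12 = $5,768
Total COGS = $1,029 + $1,160 + $5,768 = $7,957
Ending inventory: 71 @ $12 + 122 @ $8 = $1,828
Check: goods available $9,785 = COGS $7,957 + ending $1,828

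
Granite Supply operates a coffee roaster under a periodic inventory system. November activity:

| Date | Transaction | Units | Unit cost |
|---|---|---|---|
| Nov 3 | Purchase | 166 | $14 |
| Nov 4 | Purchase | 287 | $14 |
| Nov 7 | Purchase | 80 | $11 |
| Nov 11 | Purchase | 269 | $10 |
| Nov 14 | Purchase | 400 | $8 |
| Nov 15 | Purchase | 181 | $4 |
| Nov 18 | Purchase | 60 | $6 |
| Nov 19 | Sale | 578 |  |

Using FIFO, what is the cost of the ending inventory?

Ending inventory = $6,524

Nov 19, 578 sold [FIFO — oldest first]: 166 @ $14 + 287 @ $14 + 80 @ $11 + 45 @ $10 = $7,672
Ending inventory: 224 @ $10 + 400 @ $8 + 181 @ $4 + 60 @ $6 = $6,524
Check: goods available $14,196 = COGS $7,672 + ending $6,524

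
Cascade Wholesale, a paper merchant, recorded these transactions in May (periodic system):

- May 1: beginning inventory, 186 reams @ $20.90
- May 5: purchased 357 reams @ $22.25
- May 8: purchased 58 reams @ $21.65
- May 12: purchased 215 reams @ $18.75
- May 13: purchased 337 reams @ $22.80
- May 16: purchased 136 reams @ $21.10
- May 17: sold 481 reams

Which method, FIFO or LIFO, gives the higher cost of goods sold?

LIFO

FIFO COGS: 186 @ $20.90 + 295 @ $22.25 = $10,451.15
LIFO COGS: 136 @ $21.10 + 337 @ $22.80 + 8 @ $18.75 = $10,703.20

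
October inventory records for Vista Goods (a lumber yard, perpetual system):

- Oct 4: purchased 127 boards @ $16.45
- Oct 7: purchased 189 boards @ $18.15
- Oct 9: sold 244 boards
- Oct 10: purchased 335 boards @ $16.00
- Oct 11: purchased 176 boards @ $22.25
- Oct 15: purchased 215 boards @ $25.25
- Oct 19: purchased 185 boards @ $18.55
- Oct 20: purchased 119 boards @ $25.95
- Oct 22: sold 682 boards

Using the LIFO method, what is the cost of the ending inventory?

Ending inventory = $6,833.65

Oct 9, 244 sold [LIFO — newest first]: 189 @ $18.15 + 55 @ $16.45 = $4,335.10
Oct 22, 682 sold [LIFO — newest first]: 119 @ $25.95 + 185 @ $18.55 + 215 @ $25.25 + 163 @ $22.25 = $15,575.30
Total COGS = $4,335.10 + $15,575.30 = $19,910.40
Ending inventory: 72 @ $16.45 + 335 @ $16.00 + 13 @ $22.25 = $6,833.65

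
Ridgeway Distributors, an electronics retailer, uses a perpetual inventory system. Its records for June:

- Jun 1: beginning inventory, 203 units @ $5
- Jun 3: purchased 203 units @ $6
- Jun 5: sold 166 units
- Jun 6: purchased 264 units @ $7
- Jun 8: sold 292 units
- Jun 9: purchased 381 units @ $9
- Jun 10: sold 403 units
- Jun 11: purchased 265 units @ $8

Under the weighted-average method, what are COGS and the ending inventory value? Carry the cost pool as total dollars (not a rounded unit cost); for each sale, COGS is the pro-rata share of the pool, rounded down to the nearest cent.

After Jun 1: 203 on hand, pool $1,015.00 (≈ $5.0000 each)
After Jun 3: 406 on hand, pool $2,233.00 (≈ $5.5000 each)
Jun 5, sell 166: 166/406 × $2,233.00 → $913.00
After Jun 6: 504 on hand, pool $3,168.00 (≈ $6.2857 each)
Jun 8, sell 292: 292/504 × $3,168.00 → $1,835.42
After Jun 9: 593 on hand, pool $4,761.58 (≈ $8.0296 each)
Jun 10, sell 403: 403/593 × $4,761.58 → $3,235.94
After Jun 11: 455 on hand, pool $3,645.64 (≈ $8.0124 each)
Total COGS = $913.00 + $1,835.42 + $3,235.94 = $5,984.36
Ending inventory (cost pool remaining) = $3,645.64

COGS = $5,984.36; ending inventory = $3,645.64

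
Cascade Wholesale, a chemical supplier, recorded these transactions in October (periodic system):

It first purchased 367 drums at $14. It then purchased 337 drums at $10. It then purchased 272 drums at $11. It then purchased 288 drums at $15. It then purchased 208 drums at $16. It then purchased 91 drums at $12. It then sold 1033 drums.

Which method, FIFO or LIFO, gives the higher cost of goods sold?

FIFO COGS: 367 @ $14 + 337 @ $10 + 272 @ $11 + 57 @ $15 = $12,355
LIFO COGS: 91 @ $12 + 208 @ $16 + 288 @ $15 + 272 @ $11 + 174 @ $10 = $13,472

LIFO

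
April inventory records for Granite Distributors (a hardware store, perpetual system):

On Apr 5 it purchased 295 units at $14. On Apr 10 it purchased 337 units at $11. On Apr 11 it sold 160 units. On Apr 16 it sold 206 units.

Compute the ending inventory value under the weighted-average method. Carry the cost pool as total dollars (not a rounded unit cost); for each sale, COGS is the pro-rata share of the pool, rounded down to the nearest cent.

After Apr 5: 295 on hand, pool $4,130.00 (≈ $14.0000 each)
After Apr 10: 632 on hand, pool $7,837.00 (≈ $12.4003 each)
Apr 11, sell 160: 160/632 × $7,837.00 → $1,984.05
Apr 16, sell 206: 206/472 × $5,852.95 → $2,554.46
Total COGS = $1,984.05 + $2,554.46 = $4,538.51
Ending inventory (cost pool remaining) = $3,298.49
Check: goods available $7,837.00 = COGS $4,538.51 + ending $3,298.49

Ending inventory = $3,298.49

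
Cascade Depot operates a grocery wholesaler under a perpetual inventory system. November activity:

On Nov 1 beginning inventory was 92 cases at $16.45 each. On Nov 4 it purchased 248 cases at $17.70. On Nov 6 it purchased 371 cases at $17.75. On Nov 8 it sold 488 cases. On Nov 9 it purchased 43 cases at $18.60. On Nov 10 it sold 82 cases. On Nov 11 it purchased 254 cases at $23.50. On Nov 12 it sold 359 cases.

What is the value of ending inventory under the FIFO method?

Ending inventory = $1,856.50

Nov 8, 488 sold [FIFO — oldest first]: 92 @ $16.45 + 248 @ $17.70 + 148 @ $17.75 = $8,530.00
Nov 10, 82 sold [FIFO — oldest first]: 82 @ $17.75 = $1,455.50
Nov 12, 359 sold [FIFO — oldest first]: 141 @ $17.75 + 43 @ $18.60 + 175 @ $23.50 = $7,415.05
Total COGS = $8,530.00 + $1,455.50 + $7,415.05 = $17,400.55
Ending inventory: 79 @ $23.50 = $1,856.50
Check: goods available $19,257.05 = COGS $17,400.55 + ending $1,856.50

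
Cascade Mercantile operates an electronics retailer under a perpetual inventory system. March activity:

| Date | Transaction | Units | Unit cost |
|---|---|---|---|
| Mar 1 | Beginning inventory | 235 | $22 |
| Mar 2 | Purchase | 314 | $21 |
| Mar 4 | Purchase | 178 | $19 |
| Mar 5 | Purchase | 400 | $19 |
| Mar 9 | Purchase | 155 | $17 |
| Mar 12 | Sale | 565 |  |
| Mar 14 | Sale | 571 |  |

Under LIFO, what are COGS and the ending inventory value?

Mar 12, 565 sold [LIFO — newest first]: 155 @ $17 + 400 @ $19 + 10 @ $19 = $10,425
Mar 14, 571 sold [LIFO — newest first]: 168 @ $19 + 314 @ $21 + 89 @ $22 = $11,744
Total COGS = $10,425 + $11,744 = $22,169
Ending inventory: 146 @ $22 = $3,212

COGS = $22,169; ending inventory = $3,212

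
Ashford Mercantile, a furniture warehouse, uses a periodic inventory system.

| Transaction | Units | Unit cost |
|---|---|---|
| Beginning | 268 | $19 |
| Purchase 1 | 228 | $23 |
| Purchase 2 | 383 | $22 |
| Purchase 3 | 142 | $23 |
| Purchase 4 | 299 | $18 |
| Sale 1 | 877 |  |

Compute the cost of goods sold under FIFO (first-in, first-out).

COGS = $18,718

Sale 1 (877) [FIFO — oldest first]: 268 @ $19 + 228 @ $23 + 381 @ $22 = $18,718
Ending inventory: 2 @ $22 + 142 @ $23 + 299 @ $18 = $8,692
Check: goods available $27,410 = COGS $18,718 + ending $8,692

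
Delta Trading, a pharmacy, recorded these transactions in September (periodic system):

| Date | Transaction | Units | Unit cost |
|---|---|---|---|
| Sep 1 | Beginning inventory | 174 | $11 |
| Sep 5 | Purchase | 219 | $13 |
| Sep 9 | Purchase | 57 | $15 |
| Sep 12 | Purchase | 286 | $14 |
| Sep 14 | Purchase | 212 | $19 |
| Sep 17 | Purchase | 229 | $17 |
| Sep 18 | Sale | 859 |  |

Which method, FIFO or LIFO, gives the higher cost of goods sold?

LIFO

FIFO COGS: 174 @ $11 + 219 @ $13 + 57 @ $15 + 286 @ $14 + 123 @ $19 = $11,957
LIFO COGS: 229 @ $17 + 212 @ $19 + 286 @ $14 + 57 @ $15 + 75 @ $13 = $13,755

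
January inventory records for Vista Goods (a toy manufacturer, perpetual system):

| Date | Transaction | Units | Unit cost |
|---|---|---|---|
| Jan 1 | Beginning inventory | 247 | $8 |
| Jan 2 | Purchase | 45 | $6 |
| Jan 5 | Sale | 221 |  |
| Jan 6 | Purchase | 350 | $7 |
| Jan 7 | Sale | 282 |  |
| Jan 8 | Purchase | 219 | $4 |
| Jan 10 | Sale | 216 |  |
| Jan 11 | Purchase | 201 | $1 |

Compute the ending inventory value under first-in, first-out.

Ending inventory = $769

Jan 5, 221 sold [FIFO — oldest first]: 221 @ $8 = $1,768
Jan 7, 282 sold [FIFO — oldest first]: 26 @ $8 + 45 @ $6 + 211 @ $7 = $1,955
Jan 10, 216 sold [FIFO — oldest first]: 139 @ $7 + 77 @ $4 = $1,281
Total COGS = $1,768 + $1,955 + $1,281 = $5,004
Ending inventory: 142 @ $4 + 201 @ $1 = $769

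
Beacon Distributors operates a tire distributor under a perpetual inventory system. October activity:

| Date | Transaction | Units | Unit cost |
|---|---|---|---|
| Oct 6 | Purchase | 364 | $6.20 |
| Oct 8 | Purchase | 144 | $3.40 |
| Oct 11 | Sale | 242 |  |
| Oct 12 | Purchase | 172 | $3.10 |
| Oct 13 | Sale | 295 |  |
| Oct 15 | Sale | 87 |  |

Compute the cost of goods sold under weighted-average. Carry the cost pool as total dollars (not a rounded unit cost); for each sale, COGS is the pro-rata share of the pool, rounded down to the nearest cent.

COGS = $3,027.56

After Oct 6: 364 on hand, pool $2,256.80 (≈ $6.2000 each)
After Oct 8: 508 on hand, pool $2,746.40 (≈ $5.4063 each)
Oct 11, sell 242: 242/508 × $2,746.40 → $1,308.32
After Oct 12: 438 on hand, pool $1,971.28 (≈ $4.5006 each)
Oct 13, sell 295: 295/438 × $1,971.28 → $1,327.68
Oct 15, sell 87: 87/143 × $643.60 → $391.56
Total COGS = $1,308.32 + $1,327.68 + $391.56 = $3,027.56
Ending inventory (cost pool remaining) = $252.04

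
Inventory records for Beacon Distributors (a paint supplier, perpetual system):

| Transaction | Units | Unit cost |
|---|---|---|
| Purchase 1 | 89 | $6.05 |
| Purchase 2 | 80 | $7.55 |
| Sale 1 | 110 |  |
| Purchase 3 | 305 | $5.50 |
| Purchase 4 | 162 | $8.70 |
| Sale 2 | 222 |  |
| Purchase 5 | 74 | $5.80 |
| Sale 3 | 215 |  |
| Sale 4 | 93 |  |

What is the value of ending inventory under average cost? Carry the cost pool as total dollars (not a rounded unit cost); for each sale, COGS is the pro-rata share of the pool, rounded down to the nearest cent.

Ending inventory = $452.56

After Purchase 1: 89 on hand, pool $538.45 (≈ $6.0500 each)
After Purchase 2: 169 on hand, pool $1,142.45 (≈ $6.7601 each)
Sale 1, sell 110: 110/169 × $1,142.45 → $743.60
After Purchase 3: 364 on hand, pool $2,076.35 (≈ $5.7043 each)
After Purchase 4: 526 on hand, pool $3,485.75 (≈ $6.6269 each)
Sale 2, sell 222: 222/526 × $3,485.75 → $1,471.17
After Purchase 5: 378 on hand, pool $2,443.78 (≈ $6.4650 each)
Sale 3, sell 215: 215/378 × $2,443.78 → $1,389.98
Sale 4, sell 93: 93/163 × $1,053.80 → $601.24
Total COGS = $743.60 + $1,471.17 + $1,389.98 + $601.24 = $4,205.99
Ending inventory (cost pool remaining) = $452.56
Check: goods available $4,658.55 = COGS $4,205.99 + ending $452.56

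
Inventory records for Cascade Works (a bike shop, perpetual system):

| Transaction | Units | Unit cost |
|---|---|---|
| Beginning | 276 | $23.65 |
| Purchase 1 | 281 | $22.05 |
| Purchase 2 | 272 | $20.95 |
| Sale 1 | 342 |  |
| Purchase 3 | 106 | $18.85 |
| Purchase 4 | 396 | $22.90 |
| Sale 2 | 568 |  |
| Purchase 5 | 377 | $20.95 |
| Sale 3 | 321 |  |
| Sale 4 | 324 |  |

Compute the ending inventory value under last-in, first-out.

Sale 1 (342) [LIFO — newest first]: 272 @ $20.95 + 70 @ $22.05 = $7,241.90
Sale 2 (568) [LIFO — newest first]: 396 @ $22.90 + 106 @ $18.85 + 66 @ $22.05 = $12,521.80
Sale 3 (321) [LIFO — newest first]: 321 @ $20.95 = $6,724.95
Sale 4 (324) [LIFO — newest first]: 56 @ $20.95 + 145 @ $22.05 + 123 @ $23.65 = $7,279.40
Total COGS = $7,241.90 + $12,521.80 + $6,724.95 + $7,279.40 = $33,768.05
Ending inventory: 153 @ $23.65 = $3,618.45
Check: goods available $37,386.50 = COGS $33,768.05 + ending $3,618.45

Ending inventory = $3,618.45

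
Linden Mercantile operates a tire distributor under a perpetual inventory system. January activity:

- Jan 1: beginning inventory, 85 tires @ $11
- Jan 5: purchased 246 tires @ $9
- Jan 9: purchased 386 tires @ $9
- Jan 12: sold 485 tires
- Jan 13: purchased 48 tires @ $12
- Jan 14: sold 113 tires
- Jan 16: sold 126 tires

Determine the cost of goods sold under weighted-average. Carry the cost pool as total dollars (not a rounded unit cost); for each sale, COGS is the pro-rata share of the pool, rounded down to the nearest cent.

COGS = $6,800.85

After Jan 1: 85 on hand, pool $935.00 (≈ $11.0000 each)
After Jan 5: 331 on hand, pool $3,149.00 (≈ $9.5136 each)
After Jan 9: 717 on hand, pool $6,623.00 (≈ $9.2371 each)
Jan 12, sell 485: 485/717 × $6,623.00 → $4,479.99
After Jan 13: 280 on hand, pool $2,719.01 (≈ $9.7108 each)
Jan 14, sell 113: 113/280 × $2,719.01 → $1,097.31
Jan 16, sell 126: 126/167 × $1,621.70 → $1,223.55
Total COGS = $4,479.99 + $1,097.31 + $1,223.55 = $6,800.85
Ending inventory (cost pool remaining) = $398.15
Check: goods available $7,199.00 = COGS $6,800.85 + ending $398.15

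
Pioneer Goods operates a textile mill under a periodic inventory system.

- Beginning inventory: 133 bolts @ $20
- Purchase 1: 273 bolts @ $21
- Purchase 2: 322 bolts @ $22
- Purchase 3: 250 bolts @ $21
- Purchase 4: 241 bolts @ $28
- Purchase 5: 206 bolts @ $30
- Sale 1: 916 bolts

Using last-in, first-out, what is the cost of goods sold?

Sale 1 (916) [LIFO — newest first]: 206 @ $30 + 241 @ $28 + 250 @ $21 + 219 @ $22 = $22,996
Ending inventory: 133 @ $20 + 273 @ $21 + 103 @ $22 = $10,659

COGS = $22,996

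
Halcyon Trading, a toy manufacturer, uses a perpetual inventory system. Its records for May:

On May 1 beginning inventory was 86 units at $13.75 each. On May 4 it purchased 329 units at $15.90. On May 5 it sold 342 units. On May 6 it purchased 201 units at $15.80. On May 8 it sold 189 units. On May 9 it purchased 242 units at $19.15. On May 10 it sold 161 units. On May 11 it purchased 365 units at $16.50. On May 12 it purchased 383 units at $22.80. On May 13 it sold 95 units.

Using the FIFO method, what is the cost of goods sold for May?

COGS = $12,864.05

May 5, 342 sold [FIFO — oldest first]: 86 @ $13.75 + 256 @ $15.90 = $5,252.90
May 8, 189 sold [FIFO — oldest first]: 73 @ $15.90 + 116 @ $15.80 = $2,993.50
May 10, 161 sold [FIFO — oldest first]: 85 @ $15.80 + 76 @ $19.15 = $2,798.40
May 13, 95 sold [FIFO — oldest first]: 95 @ $19.15 = $1,819.25
Total COGS = $5,252.90 + $2,993.50 + $2,798.40 + $1,819.25 = $12,864.05
Ending inventory: 71 @ $19.15 + 365 @ $16.50 + 383 @ $22.80 = $16,114.55
Check: goods available $28,978.60 = COGS $12,864.05 + ending $16,114.55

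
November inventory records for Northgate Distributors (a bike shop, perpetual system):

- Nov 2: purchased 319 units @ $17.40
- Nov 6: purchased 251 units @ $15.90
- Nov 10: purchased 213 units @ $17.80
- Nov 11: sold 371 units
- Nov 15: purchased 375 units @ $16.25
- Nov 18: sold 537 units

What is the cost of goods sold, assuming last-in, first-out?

COGS = $15,076.65

Nov 11, 371 sold [LIFO — newest first]: 213 @ $17.80 + 158 @ $15.90 = $6,303.60
Nov 18, 537 sold [LIFO — newest first]: 375 @ $16.25 + 93 @ $15.90 + 69 @ $17.40 = $8,773.05
Total COGS = $6,303.60 + $8,773.05 = $15,076.65
Ending inventory: 250 @ $17.40 = $4,350.00
Check: goods available $19,426.65 = COGS $15,076.65 + ending $4,350.00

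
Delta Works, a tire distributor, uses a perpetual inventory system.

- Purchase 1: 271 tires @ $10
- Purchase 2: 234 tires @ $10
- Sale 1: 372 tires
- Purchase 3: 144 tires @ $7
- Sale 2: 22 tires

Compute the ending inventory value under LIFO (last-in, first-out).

Ending inventory = $2,184

Sale 1 (372) [LIFO — newest first]: 234 @ $10 + 138 @ $10 = $3,720
Sale 2 (22) [LIFO — newest first]: 22 @ $7 = $154
Total COGS = $3,720 + $154 = $3,874
Ending inventory: 133 @ $10 + 122 @ $7 = $2,184
Check: goods available $6,058 = COGS $3,874 + ending $2,184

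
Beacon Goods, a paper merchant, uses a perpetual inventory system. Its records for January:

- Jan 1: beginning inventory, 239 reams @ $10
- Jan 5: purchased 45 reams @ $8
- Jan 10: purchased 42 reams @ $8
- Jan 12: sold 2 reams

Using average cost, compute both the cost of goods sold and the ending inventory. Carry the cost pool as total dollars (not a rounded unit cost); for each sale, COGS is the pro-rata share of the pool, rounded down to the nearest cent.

After Jan 1: 239 on hand, pool $2,390.00 (≈ $10.0000 each)
After Jan 5: 284 on hand, pool $2,750.00 (≈ $9.6831 each)
After Jan 10: 326 on hand, pool $3,086.00 (≈ $9.4663 each)
Jan 12, sell 2: 2/326 × $3,086.00 → $18.93
Ending inventory (cost pool remaining) = $3,067.07
Check: goods available $3,086.00 = COGS $18.93 + ending $3,067.07

COGS = $18.93; ending inventory = $3,067.07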